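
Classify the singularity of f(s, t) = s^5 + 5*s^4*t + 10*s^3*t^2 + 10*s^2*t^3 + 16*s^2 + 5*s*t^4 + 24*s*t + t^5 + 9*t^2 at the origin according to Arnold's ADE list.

The Hessian of f at 0 has rank 1. Corank 1: A-series; mu = 4 gives A_4.

A_{4}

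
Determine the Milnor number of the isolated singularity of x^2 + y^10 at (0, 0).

9

The Hessian of f at 0 has rank 1. Corank 1: A-series; mu = 9 gives A_9.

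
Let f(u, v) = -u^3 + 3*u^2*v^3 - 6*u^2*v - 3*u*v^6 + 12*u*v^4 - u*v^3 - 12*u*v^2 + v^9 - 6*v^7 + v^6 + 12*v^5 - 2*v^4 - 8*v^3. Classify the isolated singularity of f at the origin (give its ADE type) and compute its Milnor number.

Type E_7, Milnor number mu = 7.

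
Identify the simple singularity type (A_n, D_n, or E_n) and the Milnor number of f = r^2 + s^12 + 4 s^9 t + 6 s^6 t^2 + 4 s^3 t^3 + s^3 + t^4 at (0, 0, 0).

The Hessian of f at 0 has rank 1. Corank 2; j^3 = s^3 is a perfect cube, so E-series; the 4-jet and mu = 6 give E_6.

Type E6, Milnor number mu = 6.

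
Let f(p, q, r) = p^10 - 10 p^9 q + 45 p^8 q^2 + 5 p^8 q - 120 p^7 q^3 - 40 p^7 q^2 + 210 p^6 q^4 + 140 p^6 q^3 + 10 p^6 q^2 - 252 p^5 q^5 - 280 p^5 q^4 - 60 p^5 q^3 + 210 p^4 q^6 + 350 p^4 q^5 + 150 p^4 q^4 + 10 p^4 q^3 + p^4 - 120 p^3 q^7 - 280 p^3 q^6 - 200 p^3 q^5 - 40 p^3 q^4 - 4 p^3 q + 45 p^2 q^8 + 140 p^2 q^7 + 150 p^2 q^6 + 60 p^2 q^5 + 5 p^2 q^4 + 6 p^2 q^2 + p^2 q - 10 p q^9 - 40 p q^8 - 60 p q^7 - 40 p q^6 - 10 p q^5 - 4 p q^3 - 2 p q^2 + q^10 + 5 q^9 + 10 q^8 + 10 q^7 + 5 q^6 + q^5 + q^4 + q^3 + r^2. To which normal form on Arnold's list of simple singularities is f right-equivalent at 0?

D6

The Hessian of f at 0 is [[0, 0, 0], [0, 0, 0], [0, 0, 2]] with rank 1, so corank 2. A Groebner basis of the Jacobian ideal J(f) in C{p,q,r} is {p^2/5 + q^4 - q^2/5, p^3 - q^3, p*q - q^2, r}; counting standard monomials gives mu = 6. Corank 2; j^3 = q*(p - q)^2 has shape L^2 M (L != M), so D-series; mu = 6 gives D_6.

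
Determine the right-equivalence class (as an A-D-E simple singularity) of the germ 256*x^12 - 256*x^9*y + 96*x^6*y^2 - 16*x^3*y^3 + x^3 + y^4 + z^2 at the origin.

The Hessian of f at 0 has rank 1. Corank 2; j^3 = x^3 is a perfect cube, so E-series; the 4-jet and mu = 6 give E_6.

E_6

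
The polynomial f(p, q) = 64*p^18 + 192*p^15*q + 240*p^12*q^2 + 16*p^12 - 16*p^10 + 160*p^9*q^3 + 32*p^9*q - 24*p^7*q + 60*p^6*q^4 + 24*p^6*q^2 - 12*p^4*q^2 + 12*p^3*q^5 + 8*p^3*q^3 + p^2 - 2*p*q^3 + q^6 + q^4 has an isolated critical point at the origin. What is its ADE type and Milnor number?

Type A_3, Milnor number mu = 3.

The Hessian of f at 0 has rank 1. Corank 1: A-series; mu = 3 gives A_3.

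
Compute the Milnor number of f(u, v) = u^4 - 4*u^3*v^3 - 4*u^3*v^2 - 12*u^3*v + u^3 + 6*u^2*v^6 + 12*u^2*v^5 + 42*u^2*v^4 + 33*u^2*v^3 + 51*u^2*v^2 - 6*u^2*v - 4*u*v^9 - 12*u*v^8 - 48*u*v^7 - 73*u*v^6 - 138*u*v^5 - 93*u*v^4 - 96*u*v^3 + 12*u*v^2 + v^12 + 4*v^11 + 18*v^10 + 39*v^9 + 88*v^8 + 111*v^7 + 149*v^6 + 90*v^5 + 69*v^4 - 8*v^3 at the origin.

The Hessian of f at 0 has rank 0. Corank 2; j^3 = (u - 2*v)^3 is a perfect cube, so E-series; the 4-jet and mu = 6 give E_6.

6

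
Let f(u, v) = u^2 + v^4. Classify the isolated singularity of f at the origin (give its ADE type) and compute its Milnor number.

The Hessian of f at 0 has rank 1. Corank 1: A-series; mu = 3 gives A_3.

Type A3, Milnor number mu = 3.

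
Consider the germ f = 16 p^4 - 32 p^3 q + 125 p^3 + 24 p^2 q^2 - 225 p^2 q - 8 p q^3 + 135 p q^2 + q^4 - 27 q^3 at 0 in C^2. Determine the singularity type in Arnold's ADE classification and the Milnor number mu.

Type E_6, Milnor number mu = 6.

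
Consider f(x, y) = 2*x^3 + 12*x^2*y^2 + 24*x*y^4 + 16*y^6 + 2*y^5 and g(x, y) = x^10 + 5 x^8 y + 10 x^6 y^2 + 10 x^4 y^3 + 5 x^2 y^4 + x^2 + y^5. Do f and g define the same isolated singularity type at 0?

No.

The Hessian of f at 0 has rank 0. Corank 2; j^3 = 2*x^3 is a perfect cube, so E-series; the 5-jet and mu = 8 give E_8. The Hessian of g at 0 has rank 1. Corank 1: A-series; mu = 4 gives A_4. f is E_8 but g is A_4, hence not right-equivalent.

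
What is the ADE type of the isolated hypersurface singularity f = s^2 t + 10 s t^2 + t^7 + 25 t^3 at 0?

The Hessian of f at 0 is [[0, 0], [0, 0]] with rank 0, so corank 2. A Groebner basis of the Jacobian ideal J(f) in C{s,t} is {s^2/7 + t^6 - 25*t^2/7, s^3 + 125*t^3, s*t + 5*t^2}; counting standard monomials gives mu = 8. Corank 2; j^3 = t*(s + 5*t)^2 has shape L^2 M (L != M), so D-series; mu = 8 gives D_8.

D_8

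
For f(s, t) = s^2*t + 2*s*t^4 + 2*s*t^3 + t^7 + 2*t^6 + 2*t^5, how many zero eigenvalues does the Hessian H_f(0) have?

2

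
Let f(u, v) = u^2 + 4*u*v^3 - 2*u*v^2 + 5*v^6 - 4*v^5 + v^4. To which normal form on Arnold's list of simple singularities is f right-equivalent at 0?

A5

The Hessian of f at 0 has rank 1. Corank 1: A-series; mu = 5 gives A_5.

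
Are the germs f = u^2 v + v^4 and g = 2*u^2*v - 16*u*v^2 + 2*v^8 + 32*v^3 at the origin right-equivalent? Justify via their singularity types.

The Hessian of f at 0 is [[0, 0], [0, 0]] with rank 0, so corank 2. A Groebner basis of the Jacobian ideal J(f) in C{u,v} is {u^3, u^2/4 + v^3, u*v}; counting standard monomials gives mu = 5. Corank 2; j^3 = u^2*v has shape L^2 M (L != M), so D-series; mu = 5 gives D_5. The Hessian of g at 0 is [[0, 0], [0, 0]] with rank 0, so corank 2. A Groebner basis of the Jacobian ideal J(g) in C{u,v} is {u^2/8 + v^7 - 2*v^2, u^3 - 64*v^3, u*v - 4*v^2}; counting standard monomials gives mu = 9. Corank 2; j^3 = 2*v*(u - 4*v)^2 has shape L^2 M (L != M), so D-series; mu = 9 gives D_9. f is D_5 but g is D_9, hence not right-equivalent.

No.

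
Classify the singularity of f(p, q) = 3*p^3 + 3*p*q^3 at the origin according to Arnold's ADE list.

E_7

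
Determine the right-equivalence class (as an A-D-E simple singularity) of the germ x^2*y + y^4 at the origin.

D_5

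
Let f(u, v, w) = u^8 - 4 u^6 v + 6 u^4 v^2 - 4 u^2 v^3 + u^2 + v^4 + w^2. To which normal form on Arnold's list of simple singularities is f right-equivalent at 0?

A_{3}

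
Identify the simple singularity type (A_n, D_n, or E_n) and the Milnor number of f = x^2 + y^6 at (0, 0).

The Hessian of f at 0 has rank 1. Corank 1: A-series; mu = 5 gives A_5.

Type A5, Milnor number mu = 5.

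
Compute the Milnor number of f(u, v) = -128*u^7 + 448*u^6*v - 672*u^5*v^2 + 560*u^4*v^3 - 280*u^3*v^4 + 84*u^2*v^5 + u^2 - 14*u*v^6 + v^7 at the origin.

6

The Hessian of f at 0 has rank 1. Corank 1: A-series; mu = 6 gives A_6.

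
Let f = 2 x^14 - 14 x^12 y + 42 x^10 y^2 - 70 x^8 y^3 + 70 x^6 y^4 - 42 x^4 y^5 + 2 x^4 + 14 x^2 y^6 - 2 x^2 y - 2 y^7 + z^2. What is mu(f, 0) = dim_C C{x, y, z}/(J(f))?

8

The Hessian of f at 0 has rank 1. Corank 2; j^3 = -2*x^2*y has shape L^2 M (L != M), so D-series; mu = 8 gives D_8.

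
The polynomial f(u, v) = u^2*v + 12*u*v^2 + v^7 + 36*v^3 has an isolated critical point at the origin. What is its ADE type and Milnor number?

Type D8, Milnor number mu = 8.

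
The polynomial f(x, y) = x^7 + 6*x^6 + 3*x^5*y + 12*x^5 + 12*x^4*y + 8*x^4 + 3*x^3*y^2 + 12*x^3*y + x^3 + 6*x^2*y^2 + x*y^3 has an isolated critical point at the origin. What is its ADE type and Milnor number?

Type E7, Milnor number mu = 7.

The Hessian of f at 0 has rank 0. Corank 2; j^3 = x^3 is a perfect cube, so E-series; the 4-jet and mu = 7 give E_7.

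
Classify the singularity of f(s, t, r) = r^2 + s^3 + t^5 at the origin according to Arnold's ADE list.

E8

The Hessian of f at 0 is [[0, 0, 0], [0, 0, 0], [0, 0, 2]] with rank 1, so corank 2. A Groebner basis of the Jacobian ideal J(f) in C{s,t,r} is {t^4, s^2, r}; counting standard monomials gives mu = 8. Corank 2; j^3 = s^3 is a perfect cube, so E-series; the 5-jet and mu = 8 give E_8.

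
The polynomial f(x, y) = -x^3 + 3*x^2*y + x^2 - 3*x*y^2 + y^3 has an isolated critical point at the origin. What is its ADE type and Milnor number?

The Hessian of f at 0 has rank 1. Corank 1: A-series; mu = 2 gives A_2.

Type A_2, Milnor number mu = 2.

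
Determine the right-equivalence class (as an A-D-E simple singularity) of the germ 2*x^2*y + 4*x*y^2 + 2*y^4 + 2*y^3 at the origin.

The Hessian of f at 0 has rank 0. Corank 2; j^3 = 2*y*(x + y)^2 has shape L^2 M (L != M), so D-series; mu = 5 gives D_5.

D_5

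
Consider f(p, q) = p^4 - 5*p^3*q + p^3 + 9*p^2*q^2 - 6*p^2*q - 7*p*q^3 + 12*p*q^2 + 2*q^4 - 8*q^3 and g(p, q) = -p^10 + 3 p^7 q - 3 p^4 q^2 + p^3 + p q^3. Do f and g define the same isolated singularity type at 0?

Yes.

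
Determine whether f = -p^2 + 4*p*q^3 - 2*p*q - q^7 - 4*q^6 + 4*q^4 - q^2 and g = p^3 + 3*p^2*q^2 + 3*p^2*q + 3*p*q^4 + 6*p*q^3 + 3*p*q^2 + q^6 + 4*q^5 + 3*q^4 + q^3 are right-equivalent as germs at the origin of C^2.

The Hessian of f at 0 has rank 1. Corank 1: A-series; mu = 6 gives A_6. The Hessian of g at 0 has rank 0. Corank 2; j^3 = (p + q)^3 is a perfect cube, so E-series; the 5-jet and mu = 8 give E_8. f is A_6 but g is E_8, hence not right-equivalent.

No.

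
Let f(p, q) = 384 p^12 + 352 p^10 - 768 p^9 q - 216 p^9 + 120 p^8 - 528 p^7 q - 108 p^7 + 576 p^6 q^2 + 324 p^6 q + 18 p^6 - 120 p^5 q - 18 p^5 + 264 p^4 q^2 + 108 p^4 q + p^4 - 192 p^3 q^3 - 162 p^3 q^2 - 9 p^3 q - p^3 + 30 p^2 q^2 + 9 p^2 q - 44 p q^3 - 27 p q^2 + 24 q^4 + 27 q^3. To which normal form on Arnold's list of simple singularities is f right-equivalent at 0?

E_{7}

The Hessian of f at 0 has rank 0. Corank 2; j^3 = -(p - 3*q)^3 is a perfect cube, so E-series; the 4-jet and mu = 7 give E_7.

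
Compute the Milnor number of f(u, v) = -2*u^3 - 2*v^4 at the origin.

The Hessian of f at 0 has rank 0. Corank 2; j^3 = -2*u^3 is a perfect cube, so E-series; the 4-jet and mu = 6 give E_6.

6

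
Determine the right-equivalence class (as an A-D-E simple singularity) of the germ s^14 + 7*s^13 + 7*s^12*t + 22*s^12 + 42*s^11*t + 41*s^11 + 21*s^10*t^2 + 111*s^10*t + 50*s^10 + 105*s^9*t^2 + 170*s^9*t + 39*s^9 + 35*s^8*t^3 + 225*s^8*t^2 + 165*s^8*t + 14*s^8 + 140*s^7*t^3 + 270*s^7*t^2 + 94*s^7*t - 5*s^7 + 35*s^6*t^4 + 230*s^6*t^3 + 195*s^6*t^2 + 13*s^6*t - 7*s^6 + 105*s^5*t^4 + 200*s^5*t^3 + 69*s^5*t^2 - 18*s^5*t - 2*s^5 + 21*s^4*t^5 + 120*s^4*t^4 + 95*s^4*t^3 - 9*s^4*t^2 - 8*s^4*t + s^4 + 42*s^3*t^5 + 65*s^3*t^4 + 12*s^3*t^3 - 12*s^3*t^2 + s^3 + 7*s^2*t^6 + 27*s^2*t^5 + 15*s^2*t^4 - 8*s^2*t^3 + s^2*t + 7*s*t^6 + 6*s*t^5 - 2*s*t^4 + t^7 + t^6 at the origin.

D_{7}

The Hessian of f at 0 has rank 0. Corank 2; j^3 = s^2*(s + t) has shape L^2 M (L != M), so D-series; mu = 7 gives D_7.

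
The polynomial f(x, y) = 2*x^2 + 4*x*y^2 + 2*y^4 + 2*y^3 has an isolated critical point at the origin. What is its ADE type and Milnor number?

Type A_2, Milnor number mu = 2.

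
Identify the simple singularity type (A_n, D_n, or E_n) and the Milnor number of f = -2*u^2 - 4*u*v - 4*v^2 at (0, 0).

Type A1, Milnor number mu = 1.

The Hessian of f at 0 has rank 2. Corank 0: nondegenerate Morse point, so A_1.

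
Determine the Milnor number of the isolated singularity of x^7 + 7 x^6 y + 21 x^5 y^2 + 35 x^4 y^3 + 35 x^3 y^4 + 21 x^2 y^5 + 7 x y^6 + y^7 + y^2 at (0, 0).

6

The Hessian of f at 0 has rank 1. Corank 1: A-series; mu = 6 gives A_6.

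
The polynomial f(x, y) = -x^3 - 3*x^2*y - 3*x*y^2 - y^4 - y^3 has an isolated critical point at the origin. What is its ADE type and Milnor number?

The Hessian of f at 0 has rank 0. Corank 2; j^3 = -(x + y)^3 is a perfect cube, so E-series; the 4-jet and mu = 6 give E_6.

Type E6, Milnor number mu = 6.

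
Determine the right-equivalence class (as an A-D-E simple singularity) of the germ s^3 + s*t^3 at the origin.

E_7

The Hessian of f at 0 has rank 0. Corank 2; j^3 = s^3 is a perfect cube, so E-series; the 4-jet and mu = 7 give E_7.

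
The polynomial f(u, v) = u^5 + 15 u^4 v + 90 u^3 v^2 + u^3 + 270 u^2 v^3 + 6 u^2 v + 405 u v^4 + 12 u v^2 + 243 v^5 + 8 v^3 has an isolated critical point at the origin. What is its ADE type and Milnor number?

The Hessian of f at 0 has rank 0. Corank 2; j^3 = (u + 2*v)^3 is a perfect cube, so E-series; the 5-jet and mu = 8 give E_8.

Type E8, Milnor number mu = 8.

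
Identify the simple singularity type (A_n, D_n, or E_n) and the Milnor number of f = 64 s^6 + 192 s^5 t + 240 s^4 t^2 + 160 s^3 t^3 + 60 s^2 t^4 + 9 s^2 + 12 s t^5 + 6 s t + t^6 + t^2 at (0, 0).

Type A5, Milnor number mu = 5.

The Hessian of f at 0 has rank 1. Corank 1: A-series; mu = 5 gives A_5.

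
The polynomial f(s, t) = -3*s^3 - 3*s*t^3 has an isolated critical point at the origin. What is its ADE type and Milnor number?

The Hessian of f at 0 is [[0, 0], [0, 0]] with rank 0, so corank 2. A Groebner basis of the Jacobian ideal J(f) in C{s,t} is {s^3, s*t^2, 3*s^2 + t^3}; counting standard monomials gives mu = 7. Corank 2; j^3 = -3*s^3 is a perfect cube, so E-series; the 4-jet and mu = 7 give E_7.

Type E7, Milnor number mu = 7.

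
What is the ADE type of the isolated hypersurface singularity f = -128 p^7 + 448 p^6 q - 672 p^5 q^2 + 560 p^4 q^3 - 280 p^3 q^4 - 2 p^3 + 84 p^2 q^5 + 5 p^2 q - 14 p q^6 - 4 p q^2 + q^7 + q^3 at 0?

D8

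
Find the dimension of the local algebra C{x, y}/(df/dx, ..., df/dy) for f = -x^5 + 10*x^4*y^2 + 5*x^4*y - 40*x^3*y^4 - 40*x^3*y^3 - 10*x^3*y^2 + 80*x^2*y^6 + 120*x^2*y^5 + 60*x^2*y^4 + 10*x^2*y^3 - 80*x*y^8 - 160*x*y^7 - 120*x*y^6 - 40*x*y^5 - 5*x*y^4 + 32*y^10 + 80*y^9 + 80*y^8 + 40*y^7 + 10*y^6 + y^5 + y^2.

4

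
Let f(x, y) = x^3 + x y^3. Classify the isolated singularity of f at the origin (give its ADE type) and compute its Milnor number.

Type E7, Milnor number mu = 7.

The Hessian of f at 0 has rank 0. Corank 2; j^3 = x^3 is a perfect cube, so E-series; the 4-jet and mu = 7 give E_7.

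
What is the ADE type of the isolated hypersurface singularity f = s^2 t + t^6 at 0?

The Hessian of f at 0 is [[0, 0], [0, 0]] with rank 0, so corank 2. A Groebner basis of the Jacobian ideal J(f) in C{s,t} is {s^2/6 + t^5, s^3, s*t}; counting standard monomials gives mu = 7. Corank 2; j^3 = s^2*t has shape L^2 M (L != M), so D-series; mu = 7 gives D_7.

D_7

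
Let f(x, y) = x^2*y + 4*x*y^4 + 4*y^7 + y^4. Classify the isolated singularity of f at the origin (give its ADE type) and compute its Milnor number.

Type D_{5}, Milnor number mu = 5.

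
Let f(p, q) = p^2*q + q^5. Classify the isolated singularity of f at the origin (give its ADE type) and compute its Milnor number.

Type D_{6}, Milnor number mu = 6.

The Hessian of f at 0 has rank 0. Corank 2; j^3 = p^2*q has shape L^2 M (L != M), so D-series; mu = 6 gives D_6.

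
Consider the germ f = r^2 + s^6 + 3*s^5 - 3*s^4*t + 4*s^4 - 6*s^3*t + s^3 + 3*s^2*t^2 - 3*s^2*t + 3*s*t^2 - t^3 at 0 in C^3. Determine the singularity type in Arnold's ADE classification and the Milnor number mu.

The Hessian of f at 0 is [[0, 0, 0], [0, 0, 0], [0, 0, 2]] with rank 1, so corank 2. A Groebner basis of the Jacobian ideal J(f) in C{s,t,r} is {s^3, s^2*t - s^2/2 + s*t - t^2/2, -s^2 + s*t^2 + 2*s*t - t^2, -3*s^2/2 + 3*s*t + t^3 - 3*t^2/2, r}; counting standard monomials gives mu = 6. Corank 2; j^3 = (s - t)^3 is a perfect cube, so E-series; the 4-jet and mu = 6 give E_6.

Type E_6, Milnor number mu = 6.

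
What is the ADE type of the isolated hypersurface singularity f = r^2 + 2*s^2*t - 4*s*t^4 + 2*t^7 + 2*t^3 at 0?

The Hessian of f at 0 has rank 1. Corank 2; j^3 = 2*t*(s^2 + t^2) splits into three distinct lines over C (the quadratic factor has nonzero discriminant), so D_4.

D_4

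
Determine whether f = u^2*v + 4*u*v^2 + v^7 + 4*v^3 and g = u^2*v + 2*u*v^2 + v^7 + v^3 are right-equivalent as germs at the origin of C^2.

Yes.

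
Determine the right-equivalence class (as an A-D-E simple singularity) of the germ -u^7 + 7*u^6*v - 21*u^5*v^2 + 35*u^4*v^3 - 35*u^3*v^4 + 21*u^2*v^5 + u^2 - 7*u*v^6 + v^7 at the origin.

The Hessian of f at 0 has rank 1. Corank 1: A-series; mu = 6 gives A_6.

A6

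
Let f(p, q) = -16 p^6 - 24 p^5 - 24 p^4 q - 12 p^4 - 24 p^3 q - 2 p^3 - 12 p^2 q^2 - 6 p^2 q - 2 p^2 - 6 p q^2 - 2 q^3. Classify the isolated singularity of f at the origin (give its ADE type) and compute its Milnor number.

The Hessian of f at 0 has rank 1. Corank 1: A-series; mu = 2 gives A_2.

Type A2, Milnor number mu = 2.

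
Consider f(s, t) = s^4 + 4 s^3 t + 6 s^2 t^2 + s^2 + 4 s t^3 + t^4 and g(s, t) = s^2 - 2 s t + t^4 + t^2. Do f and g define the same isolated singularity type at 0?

Yes.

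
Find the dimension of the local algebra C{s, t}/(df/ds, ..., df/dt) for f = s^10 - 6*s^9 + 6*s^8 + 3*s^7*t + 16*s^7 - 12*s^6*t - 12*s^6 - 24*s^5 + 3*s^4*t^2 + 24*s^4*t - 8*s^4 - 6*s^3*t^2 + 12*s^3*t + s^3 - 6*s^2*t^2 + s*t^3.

The Hessian of f at 0 has rank 0. Corank 2; j^3 = s^3 is a perfect cube, so E-series; the 4-jet and mu = 7 give E_7.

7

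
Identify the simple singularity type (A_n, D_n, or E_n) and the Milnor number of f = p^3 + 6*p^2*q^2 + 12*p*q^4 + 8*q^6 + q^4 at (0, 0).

Type E_{6}, Milnor number mu = 6.

The Hessian of f at 0 has rank 0. Corank 2; j^3 = p^3 is a perfect cube, so E-series; the 4-jet and mu = 6 give E_6.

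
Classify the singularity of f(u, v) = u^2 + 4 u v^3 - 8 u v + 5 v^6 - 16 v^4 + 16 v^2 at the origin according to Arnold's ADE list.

A5

The Hessian of f at 0 has rank 1. Corank 1: A-series; mu = 5 gives A_5.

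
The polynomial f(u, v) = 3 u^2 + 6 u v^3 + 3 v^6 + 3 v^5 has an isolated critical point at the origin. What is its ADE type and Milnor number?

Type A_{4}, Milnor number mu = 4.

The Hessian of f at 0 has rank 1. Corank 1: A-series; mu = 4 gives A_4.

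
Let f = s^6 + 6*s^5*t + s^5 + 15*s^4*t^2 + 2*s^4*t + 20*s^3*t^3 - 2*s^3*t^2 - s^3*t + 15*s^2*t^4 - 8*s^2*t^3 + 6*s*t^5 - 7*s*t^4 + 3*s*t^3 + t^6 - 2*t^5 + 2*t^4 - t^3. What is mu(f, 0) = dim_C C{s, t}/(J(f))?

The Hessian of f at 0 has rank 0. Corank 2; j^3 = -t^3 is a perfect cube, so E-series; the 4-jet and mu = 7 give E_7.

7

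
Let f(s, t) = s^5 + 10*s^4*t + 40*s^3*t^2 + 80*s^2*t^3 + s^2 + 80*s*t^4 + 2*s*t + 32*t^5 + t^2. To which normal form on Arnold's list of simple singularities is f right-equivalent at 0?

The Hessian of f at 0 is [[2, 2], [2, 2]] with rank 1, so corank 1. A Groebner basis of the Jacobian ideal J(f) in C{s,t} is {t^4, s + t}; counting standard monomials gives mu = 4. Corank 1: A-series; mu = 4 gives A_4.

A_{4}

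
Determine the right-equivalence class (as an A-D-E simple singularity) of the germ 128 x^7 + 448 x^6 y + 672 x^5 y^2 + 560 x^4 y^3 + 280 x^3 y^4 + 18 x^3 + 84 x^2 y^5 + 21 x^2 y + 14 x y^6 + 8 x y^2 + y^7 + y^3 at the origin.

D_{8}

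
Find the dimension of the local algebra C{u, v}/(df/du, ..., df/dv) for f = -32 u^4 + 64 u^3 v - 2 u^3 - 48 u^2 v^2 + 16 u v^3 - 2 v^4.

6

The Hessian of f at 0 is [[0, 0], [0, 0]] with rank 0, so corank 2. A Groebner basis of the Jacobian ideal J(f) in C{u,v} is {v^4, u*v^2 - v^3/6, u^2}; counting standard monomials gives mu = 6. Corank 2; j^3 = -2*u^3 is a perfect cube, so E-series; the 4-jet and mu = 6 give E_6.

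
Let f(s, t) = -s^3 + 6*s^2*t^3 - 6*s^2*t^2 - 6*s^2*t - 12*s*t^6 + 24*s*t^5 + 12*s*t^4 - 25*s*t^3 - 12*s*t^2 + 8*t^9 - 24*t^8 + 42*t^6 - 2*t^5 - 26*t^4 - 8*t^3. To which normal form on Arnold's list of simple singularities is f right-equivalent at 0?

E_{7}

The Hessian of f at 0 has rank 0. Corank 2; j^3 = -(s + 2*t)^3 is a perfect cube, so E-series; the 4-jet and mu = 7 give E_7.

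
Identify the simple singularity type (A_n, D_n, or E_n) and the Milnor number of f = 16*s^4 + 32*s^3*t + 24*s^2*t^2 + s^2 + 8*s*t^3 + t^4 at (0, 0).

Type A3, Milnor number mu = 3.

The Hessian of f at 0 has rank 1. Corank 1: A-series; mu = 3 gives A_3.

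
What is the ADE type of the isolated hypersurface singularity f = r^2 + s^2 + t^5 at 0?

A_{4}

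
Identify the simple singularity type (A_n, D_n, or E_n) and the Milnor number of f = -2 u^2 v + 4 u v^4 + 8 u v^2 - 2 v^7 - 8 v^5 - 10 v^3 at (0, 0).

The Hessian of f at 0 has rank 0. Corank 2; j^3 = -2*v*(u^2 - 4*u*v + 5*v^2) splits into three distinct lines over C (the quadratic factor has nonzero discriminant), so D_4.

Type D_4, Milnor number mu = 4.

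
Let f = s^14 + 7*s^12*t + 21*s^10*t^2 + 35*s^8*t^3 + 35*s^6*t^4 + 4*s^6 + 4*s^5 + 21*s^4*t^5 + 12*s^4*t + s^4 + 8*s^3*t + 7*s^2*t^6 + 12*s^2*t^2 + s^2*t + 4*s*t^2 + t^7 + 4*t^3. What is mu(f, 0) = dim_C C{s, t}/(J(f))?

8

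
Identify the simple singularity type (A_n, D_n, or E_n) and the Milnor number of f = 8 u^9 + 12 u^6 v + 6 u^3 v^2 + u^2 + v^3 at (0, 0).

The Hessian of f at 0 has rank 1. Corank 1: A-series; mu = 2 gives A_2.

Type A_{2}, Milnor number mu = 2.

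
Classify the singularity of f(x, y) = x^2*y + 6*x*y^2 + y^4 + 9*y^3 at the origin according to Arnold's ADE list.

D_{5}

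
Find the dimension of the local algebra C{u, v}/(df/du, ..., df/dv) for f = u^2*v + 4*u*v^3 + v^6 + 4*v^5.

7

The Hessian of f at 0 is [[0, 0], [0, 0]] with rank 0, so corank 2. A Groebner basis of the Jacobian ideal J(f) in C{u,v} is {u^3, u^2*v + 2*u^2/3 + 4*u*v^2/3, u*v/2 + v^3}; counting standard monomials gives mu = 7. Corank 2; j^3 = u^2*v has shape L^2 M (L != M), so D-series; mu = 7 gives D_7.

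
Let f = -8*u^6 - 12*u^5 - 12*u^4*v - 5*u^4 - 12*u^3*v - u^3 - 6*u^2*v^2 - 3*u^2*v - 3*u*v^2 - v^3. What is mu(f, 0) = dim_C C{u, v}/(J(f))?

The Hessian of f at 0 is [[0, 0], [0, 0]] with rank 0, so corank 2. A Groebner basis of the Jacobian ideal J(f) in C{u,v} is {u^3, u^2*v + u^2/4 + u*v/2 + v^2/4, -u^2/2 + u*v^2 - u*v - v^2/2, 3*u^2/4 + 3*u*v/2 + v^3 + 3*v^2/4}; counting standard monomials gives mu = 6. Corank 2; j^3 = -(u + v)^3 is a perfect cube, so E-series; the 4-jet and mu = 6 give E_6.

6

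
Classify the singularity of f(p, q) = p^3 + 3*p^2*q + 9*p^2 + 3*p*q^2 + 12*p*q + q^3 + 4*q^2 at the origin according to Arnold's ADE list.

The Hessian of f at 0 is [[18, 12], [12, 8]] with rank 1, so corank 1. A Groebner basis of the Jacobian ideal J(f) in C{p,q} is {q^2, p + 2*q/3}; counting standard monomials gives mu = 2. Corank 1: A-series; mu = 2 gives A_2.

A_2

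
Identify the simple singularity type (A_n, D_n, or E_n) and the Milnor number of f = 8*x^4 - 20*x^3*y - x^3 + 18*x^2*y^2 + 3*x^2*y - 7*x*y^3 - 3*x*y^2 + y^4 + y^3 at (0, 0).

The Hessian of f at 0 is [[0, 0], [0, 0]] with rank 0, so corank 2. A Groebner basis of the Jacobian ideal J(f) in C{x,y} is {3*x^2/4 - 3*x*y/2 + y^4 - y^3/4 + 3*y^2/4, x^3 - 9*x^2/4 + 9*x*y/2 - y^3/4 - 9*y^2/4, x^2*y - 7*x^2/4 + 7*x*y/2 - 5*y^3/12 - 7*y^2/4, -x^2 + x*y^2 + 2*x*y - 2*y^3/3 - y^2}; counting standard monomials gives mu = 7. Corank 2; j^3 = -(x - y)^3 is a perfect cube, so E-series; the 4-jet and mu = 7 give E_7.

Type E_{7}, Milnor number mu = 7.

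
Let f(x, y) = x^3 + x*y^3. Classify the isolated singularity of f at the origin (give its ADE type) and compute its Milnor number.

Type E_{7}, Milnor number mu = 7.

The Hessian of f at 0 has rank 0. Corank 2; j^3 = x^3 is a perfect cube, so E-series; the 4-jet and mu = 7 give E_7.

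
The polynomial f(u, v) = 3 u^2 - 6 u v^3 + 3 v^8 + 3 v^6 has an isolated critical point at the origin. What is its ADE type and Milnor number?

Type A_7, Milnor number mu = 7.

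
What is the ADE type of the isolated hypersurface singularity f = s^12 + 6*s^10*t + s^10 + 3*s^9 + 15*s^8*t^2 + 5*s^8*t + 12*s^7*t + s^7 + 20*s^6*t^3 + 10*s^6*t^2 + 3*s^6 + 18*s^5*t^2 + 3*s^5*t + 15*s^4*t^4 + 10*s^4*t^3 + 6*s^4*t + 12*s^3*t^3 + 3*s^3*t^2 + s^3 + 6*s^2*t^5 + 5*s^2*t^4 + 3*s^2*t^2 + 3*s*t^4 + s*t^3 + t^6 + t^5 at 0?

E_{7}

The Hessian of f at 0 has rank 0. Corank 2; j^3 = s^3 is a perfect cube, so E-series; the 4-jet and mu = 7 give E_7.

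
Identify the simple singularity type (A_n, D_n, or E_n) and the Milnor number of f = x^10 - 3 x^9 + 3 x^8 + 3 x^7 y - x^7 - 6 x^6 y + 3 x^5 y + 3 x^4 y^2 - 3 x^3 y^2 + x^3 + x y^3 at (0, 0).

Type E_7, Milnor number mu = 7.

The Hessian of f at 0 has rank 0. Corank 2; j^3 = x^3 is a perfect cube, so E-series; the 4-jet and mu = 7 give E_7.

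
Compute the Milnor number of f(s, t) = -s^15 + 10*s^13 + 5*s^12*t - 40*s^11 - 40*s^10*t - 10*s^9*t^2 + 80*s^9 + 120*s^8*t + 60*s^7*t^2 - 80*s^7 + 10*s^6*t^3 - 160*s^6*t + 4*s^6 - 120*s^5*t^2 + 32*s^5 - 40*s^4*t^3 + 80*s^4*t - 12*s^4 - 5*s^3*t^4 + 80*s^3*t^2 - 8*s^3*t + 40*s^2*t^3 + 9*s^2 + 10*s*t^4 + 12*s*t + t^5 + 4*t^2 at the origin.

4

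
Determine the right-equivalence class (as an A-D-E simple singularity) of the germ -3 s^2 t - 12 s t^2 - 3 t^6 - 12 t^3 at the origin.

D_{7}

The Hessian of f at 0 is [[0, 0], [0, 0]] with rank 0, so corank 2. A Groebner basis of the Jacobian ideal J(f) in C{s,t} is {s^2/6 + t^5 - 2*t^2/3, s^3 + 8*t^3, s*t + 2*t^2}; counting standard monomials gives mu = 7. Corank 2; j^3 = -3*t*(s + 2*t)^2 has shape L^2 M (L != M), so D-series; mu = 7 gives D_7.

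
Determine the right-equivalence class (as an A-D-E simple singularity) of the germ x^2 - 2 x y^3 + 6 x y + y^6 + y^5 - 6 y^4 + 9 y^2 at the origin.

A_4

The Hessian of f at 0 is [[2, 6], [6, 18]] with rank 1, so corank 1. A Groebner basis of the Jacobian ideal J(f) in C{x,y} is {-x + y^3 - 3*y, x^2 - 9*y^2, x*y + 3*y^2}; counting standard monomials gives mu = 4. Corank 1: A-series; mu = 4 gives A_4.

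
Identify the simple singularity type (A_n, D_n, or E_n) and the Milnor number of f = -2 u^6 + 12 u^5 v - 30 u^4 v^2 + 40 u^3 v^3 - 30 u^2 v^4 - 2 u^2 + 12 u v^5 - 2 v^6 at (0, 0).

Type A_{5}, Milnor number mu = 5.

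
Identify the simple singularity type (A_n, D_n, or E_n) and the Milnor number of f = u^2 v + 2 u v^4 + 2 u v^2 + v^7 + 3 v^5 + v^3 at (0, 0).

Type D6, Milnor number mu = 6.

The Hessian of f at 0 has rank 0. Corank 2; j^3 = v*(u + v)^2 has shape L^2 M (L != M), so D-series; mu = 6 gives D_6.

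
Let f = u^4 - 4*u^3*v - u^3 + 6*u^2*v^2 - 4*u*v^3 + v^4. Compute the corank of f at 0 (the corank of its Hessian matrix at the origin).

The Hessian at 0 is [[0, 0], [0, 0]] of rank 0; hence corank 2.

2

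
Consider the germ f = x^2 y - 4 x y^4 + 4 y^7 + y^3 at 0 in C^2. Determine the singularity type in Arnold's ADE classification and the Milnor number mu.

The Hessian of f at 0 has rank 0. Corank 2; j^3 = y*(x^2 + y^2) splits into three distinct lines over C (the quadratic factor has nonzero discriminant), so D_4.

Type D_{4}, Milnor number mu = 4.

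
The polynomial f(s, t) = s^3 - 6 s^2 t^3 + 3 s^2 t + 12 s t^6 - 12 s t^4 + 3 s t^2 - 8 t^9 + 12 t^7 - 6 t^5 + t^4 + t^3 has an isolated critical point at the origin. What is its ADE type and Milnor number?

Type E6, Milnor number mu = 6.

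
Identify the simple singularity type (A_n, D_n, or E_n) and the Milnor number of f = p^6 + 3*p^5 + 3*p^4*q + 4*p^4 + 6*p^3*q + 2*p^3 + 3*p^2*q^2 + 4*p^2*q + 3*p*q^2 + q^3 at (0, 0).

The Hessian of f at 0 is [[0, 0], [0, 0]] with rank 0, so corank 2. A Groebner basis of the Jacobian ideal J(f) in C{p,q} is {q^3, p^2 - 3*q^2/2, p*q + 3*q^2/2}; counting standard monomials gives mu = 4. Corank 2; j^3 = (p + q)*(2*p^2 + 2*p*q + q^2) splits into three distinct lines over C (the quadratic factor has nonzero discriminant), so D_4.

Type D4, Milnor number mu = 4.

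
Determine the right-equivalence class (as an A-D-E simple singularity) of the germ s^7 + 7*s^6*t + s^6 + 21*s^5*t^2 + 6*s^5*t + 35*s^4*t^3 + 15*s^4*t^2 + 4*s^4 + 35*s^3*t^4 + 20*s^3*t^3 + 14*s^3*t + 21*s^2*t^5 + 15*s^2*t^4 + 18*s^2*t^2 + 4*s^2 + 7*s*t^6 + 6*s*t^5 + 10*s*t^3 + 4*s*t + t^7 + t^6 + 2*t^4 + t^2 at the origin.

The Hessian of f at 0 has rank 1. Corank 1: A-series; mu = 6 gives A_6.

A6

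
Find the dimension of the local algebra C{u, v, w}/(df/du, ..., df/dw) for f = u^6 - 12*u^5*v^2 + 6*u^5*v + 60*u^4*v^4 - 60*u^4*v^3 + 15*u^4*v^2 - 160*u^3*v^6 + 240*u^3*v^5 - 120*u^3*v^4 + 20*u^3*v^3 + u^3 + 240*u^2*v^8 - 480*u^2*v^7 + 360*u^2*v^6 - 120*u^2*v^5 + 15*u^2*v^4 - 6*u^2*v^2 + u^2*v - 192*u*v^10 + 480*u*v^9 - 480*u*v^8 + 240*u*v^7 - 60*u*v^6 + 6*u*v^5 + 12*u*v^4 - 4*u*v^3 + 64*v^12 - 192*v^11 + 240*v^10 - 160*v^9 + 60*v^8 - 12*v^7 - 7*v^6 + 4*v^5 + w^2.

The Hessian of f at 0 has rank 1. Corank 2; j^3 = u^2*(u + v) has shape L^2 M (L != M), so D-series; mu = 7 gives D_7.

7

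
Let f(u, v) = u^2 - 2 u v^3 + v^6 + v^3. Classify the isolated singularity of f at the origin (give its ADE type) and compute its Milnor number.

Type A2, Milnor number mu = 2.

The Hessian of f at 0 is [[2, 0], [0, 0]] with rank 1, so corank 1. A Groebner basis of the Jacobian ideal J(f) in C{u,v} is {v^2, u}; counting standard monomials gives mu = 2. Corank 1: A-series; mu = 2 gives A_2.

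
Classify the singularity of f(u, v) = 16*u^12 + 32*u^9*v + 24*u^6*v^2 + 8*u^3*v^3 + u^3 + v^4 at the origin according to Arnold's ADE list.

E_6

The Hessian of f at 0 has rank 0. Corank 2; j^3 = u^3 is a perfect cube, so E-series; the 4-jet and mu = 6 give E_6.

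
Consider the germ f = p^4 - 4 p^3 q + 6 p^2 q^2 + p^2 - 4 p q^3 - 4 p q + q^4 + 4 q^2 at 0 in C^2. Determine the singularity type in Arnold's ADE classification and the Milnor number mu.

The Hessian of f at 0 is [[2, -4], [-4, 8]] with rank 1, so corank 1. A Groebner basis of the Jacobian ideal J(f) in C{p,q} is {q^3, p - 2*q}; counting standard monomials gives mu = 3. Corank 1: A-series; mu = 3 gives A_3.

Type A_3, Milnor number mu = 3.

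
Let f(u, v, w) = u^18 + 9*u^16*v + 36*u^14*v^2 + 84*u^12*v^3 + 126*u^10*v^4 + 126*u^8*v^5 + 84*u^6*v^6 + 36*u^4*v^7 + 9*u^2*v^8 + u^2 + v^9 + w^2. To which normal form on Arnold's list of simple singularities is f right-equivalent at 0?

The Hessian of f at 0 is [[2, 0, 0], [0, 0, 0], [0, 0, 2]] with rank 2, so corank 1. A Groebner basis of the Jacobian ideal J(f) in C{u,v,w} is {v^8, u, w}; counting standard monomials gives mu = 8. Corank 1: A-series; mu = 8 gives A_8.

A_8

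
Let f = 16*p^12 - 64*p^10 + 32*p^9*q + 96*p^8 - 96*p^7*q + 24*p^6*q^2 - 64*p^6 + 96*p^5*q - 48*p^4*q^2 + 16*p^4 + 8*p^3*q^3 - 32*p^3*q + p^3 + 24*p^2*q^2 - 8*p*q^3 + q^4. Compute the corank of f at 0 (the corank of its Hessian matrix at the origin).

The Hessian at 0 is [[0, 0], [0, 0]] of rank 0; hence corank 2.

2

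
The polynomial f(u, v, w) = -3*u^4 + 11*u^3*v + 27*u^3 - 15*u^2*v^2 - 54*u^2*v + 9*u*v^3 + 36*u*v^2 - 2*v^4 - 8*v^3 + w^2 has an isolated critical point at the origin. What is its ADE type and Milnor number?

The Hessian of f at 0 has rank 1. Corank 2; j^3 = (3*u - 2*v)^3 is a perfect cube, so E-series; the 4-jet and mu = 7 give E_7.

Type E_{7}, Milnor number mu = 7.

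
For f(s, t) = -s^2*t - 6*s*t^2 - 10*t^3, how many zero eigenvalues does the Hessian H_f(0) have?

2

The Hessian at 0 is [[0, 0], [0, 0]] of rank 0; hence corank 2.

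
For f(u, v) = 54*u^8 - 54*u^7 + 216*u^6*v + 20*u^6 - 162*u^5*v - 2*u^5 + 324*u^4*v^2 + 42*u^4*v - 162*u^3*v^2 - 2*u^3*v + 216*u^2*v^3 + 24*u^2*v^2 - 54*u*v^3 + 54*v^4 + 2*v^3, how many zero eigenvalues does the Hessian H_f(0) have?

2

The Hessian at 0 is [[0, 0], [0, 0]] of rank 0; hence corank 2.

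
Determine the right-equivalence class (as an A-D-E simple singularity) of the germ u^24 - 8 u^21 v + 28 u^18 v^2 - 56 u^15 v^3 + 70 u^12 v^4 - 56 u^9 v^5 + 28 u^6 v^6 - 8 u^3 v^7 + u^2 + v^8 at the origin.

The Hessian of f at 0 has rank 1. Corank 1: A-series; mu = 7 gives A_7.

A_{7}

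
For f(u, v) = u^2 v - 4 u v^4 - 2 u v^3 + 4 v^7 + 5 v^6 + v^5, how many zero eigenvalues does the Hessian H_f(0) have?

Hessian at 0 has rank 0.

2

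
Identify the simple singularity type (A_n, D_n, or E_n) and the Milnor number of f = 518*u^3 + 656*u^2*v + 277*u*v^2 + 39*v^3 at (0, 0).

The Hessian of f at 0 has rank 0. Corank 2; j^3 = (7*u + 3*v)*(74*u^2 + 62*u*v + 13*v^2) splits into three distinct lines over C (the quadratic factor has nonzero discriminant), so D_4.

Type D_4, Milnor number mu = 4.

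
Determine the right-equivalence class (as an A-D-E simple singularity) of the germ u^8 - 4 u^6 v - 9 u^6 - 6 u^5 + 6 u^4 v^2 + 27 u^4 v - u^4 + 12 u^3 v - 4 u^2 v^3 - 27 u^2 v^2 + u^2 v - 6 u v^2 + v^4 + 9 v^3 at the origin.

D_{5}

The Hessian of f at 0 is [[0, 0], [0, 0]] with rank 0, so corank 2. A Groebner basis of the Jacobian ideal J(f) in C{u,v} is {u*v^2 + u*v/9 - v^2/3, u*v/27 + v^3 - v^2/9, u^2 - 166*u*v/27 + 85*v^2/9}; counting standard monomials gives mu = 5. Corank 2; j^3 = v*(u - 3*v)^2 has shape L^2 M (L != M), so D-series; mu = 5 gives D_5.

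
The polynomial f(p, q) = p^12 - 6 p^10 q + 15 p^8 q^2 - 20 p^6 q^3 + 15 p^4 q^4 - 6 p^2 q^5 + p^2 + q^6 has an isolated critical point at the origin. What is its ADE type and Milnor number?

Type A_{5}, Milnor number mu = 5.

The Hessian of f at 0 has rank 1. Corank 1: A-series; mu = 5 gives A_5.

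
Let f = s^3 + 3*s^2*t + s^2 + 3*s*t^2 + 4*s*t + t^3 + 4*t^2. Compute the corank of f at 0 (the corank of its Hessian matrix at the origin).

1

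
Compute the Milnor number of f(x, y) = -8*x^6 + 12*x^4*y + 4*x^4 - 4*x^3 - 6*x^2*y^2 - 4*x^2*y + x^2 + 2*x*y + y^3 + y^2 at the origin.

2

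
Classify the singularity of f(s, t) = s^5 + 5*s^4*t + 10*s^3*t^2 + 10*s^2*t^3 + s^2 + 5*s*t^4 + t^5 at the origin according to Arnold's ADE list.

The Hessian of f at 0 is [[2, 0], [0, 0]] with rank 1, so corank 1. A Groebner basis of the Jacobian ideal J(f) in C{s,t} is {t^4, s}; counting standard monomials gives mu = 4. Corank 1: A-series; mu = 4 gives A_4.

A4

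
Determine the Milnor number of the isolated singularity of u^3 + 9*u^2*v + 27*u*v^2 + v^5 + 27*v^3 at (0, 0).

8

The Hessian of f at 0 has rank 0. Corank 2; j^3 = (u + 3*v)^3 is a perfect cube, so E-series; the 5-jet and mu = 8 give E_8.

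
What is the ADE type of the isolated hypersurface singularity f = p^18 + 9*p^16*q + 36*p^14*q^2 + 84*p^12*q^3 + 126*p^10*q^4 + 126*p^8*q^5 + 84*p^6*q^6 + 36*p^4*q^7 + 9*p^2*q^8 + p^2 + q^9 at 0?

A_{8}

The Hessian of f at 0 is [[2, 0], [0, 0]] with rank 1, so corank 1. A Groebner basis of the Jacobian ideal J(f) in C{p,q} is {q^8, p}; counting standard monomials gives mu = 8. Corank 1: A-series; mu = 8 gives A_8.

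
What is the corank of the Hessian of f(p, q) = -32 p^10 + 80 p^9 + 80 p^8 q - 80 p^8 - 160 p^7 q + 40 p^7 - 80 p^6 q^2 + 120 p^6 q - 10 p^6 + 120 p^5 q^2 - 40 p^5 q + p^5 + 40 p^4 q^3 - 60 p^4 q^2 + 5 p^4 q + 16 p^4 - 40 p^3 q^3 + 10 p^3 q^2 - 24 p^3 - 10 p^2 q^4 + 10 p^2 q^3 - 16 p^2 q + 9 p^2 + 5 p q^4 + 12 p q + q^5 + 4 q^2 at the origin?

Hessian at 0 has rank 1.

1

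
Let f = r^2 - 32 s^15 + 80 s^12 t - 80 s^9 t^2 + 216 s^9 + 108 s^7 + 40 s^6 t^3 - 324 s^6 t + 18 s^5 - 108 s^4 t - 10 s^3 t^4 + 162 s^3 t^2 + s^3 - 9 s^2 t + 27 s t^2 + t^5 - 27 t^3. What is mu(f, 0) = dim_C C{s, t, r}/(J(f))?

The Hessian of f at 0 is [[0, 0, 0], [0, 0, 0], [0, 0, 2]] with rank 1, so corank 2. A Groebner basis of the Jacobian ideal J(f) in C{s,t,r} is {s^2/324 + s*t^3 - s*t/54 + t^2/36, t^4, s^3 - 27*s*t^2 + 54*t^3, s^2*t - 6*s*t^2 + 9*t^3, r}; counting standard monomials gives mu = 8. Corank 2; j^3 = (s - 3*t)^3 is a perfect cube, so E-series; the 5-jet and mu = 8 give E_8.

8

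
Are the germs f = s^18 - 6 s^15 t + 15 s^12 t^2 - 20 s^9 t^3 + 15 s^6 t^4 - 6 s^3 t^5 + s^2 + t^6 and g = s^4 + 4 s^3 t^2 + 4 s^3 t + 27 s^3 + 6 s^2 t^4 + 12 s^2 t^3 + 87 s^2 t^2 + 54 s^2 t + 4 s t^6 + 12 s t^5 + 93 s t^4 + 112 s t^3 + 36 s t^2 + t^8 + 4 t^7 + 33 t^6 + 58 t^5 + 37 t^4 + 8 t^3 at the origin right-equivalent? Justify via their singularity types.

The Hessian of f at 0 has rank 1. Corank 1: A-series; mu = 5 gives A_5. The Hessian of g at 0 has rank 0. Corank 2; j^3 = (3*s + 2*t)^3 is a perfect cube, so E-series; the 4-jet and mu = 6 give E_6. f is A_5 but g is E_6, hence not right-equivalent.

No.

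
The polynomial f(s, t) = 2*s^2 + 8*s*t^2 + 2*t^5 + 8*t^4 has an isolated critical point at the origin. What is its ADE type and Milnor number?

Type A4, Milnor number mu = 4.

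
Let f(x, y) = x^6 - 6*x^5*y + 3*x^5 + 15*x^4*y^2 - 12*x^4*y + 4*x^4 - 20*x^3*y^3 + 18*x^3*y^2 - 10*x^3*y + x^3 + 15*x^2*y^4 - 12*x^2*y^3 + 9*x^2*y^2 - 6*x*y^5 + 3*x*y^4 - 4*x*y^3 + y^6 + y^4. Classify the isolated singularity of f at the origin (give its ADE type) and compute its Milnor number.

Type E6, Milnor number mu = 6.

The Hessian of f at 0 is [[0, 0], [0, 0]] with rank 0, so corank 2. A Groebner basis of the Jacobian ideal J(f) in C{x,y} is {x^3, x^2*y, x^2/2 + x*y^2, 3*x^2/2 + y^3}; counting standard monomials gives mu = 6. Corank 2; j^3 = x^3 is a perfect cube, so E-series; the 4-jet and mu = 6 give E_6.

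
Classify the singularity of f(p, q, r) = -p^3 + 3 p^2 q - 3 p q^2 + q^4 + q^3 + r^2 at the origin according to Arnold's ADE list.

E6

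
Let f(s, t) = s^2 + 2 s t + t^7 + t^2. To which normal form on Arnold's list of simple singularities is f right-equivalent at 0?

A6

The Hessian of f at 0 has rank 1. Corank 1: A-series; mu = 6 gives A_6.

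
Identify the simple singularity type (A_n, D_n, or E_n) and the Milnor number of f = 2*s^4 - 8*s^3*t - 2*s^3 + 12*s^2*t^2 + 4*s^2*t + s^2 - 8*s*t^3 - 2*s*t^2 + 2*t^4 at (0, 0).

The Hessian of f at 0 is [[2, 0], [0, 0]] with rank 1, so corank 1. A Groebner basis of the Jacobian ideal J(f) in C{s,t} is {s^2, s*t, -s + t^2}; counting standard monomials gives mu = 3. Corank 1: A-series; mu = 3 gives A_3.

Type A3, Milnor number mu = 3.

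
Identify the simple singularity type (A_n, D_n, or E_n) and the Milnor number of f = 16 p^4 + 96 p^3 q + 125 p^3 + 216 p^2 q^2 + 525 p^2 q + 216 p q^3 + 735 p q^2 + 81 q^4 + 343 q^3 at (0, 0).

The Hessian of f at 0 has rank 0. Corank 2; j^3 = (5*p + 7*q)^3 is a perfect cube, so E-series; the 4-jet and mu = 6 give E_6.

Type E_{6}, Milnor number mu = 6.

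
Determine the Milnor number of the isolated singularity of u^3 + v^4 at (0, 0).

The Hessian of f at 0 is [[0, 0], [0, 0]] with rank 0, so corank 2. A Groebner basis of the Jacobian ideal J(f) in C{u,v} is {v^3, u^2}; counting standard monomials gives mu = 6. Corank 2; j^3 = u^3 is a perfect cube, so E-series; the 4-jet and mu = 6 give E_6.

6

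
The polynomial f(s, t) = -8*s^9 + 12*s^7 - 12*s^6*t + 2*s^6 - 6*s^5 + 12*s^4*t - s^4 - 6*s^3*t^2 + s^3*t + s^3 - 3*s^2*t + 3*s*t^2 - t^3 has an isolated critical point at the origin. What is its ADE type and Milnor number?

Type E_7, Milnor number mu = 7.

The Hessian of f at 0 has rank 0. Corank 2; j^3 = (s - t)^3 is a perfect cube, so E-series; the 4-jet and mu = 7 give E_7.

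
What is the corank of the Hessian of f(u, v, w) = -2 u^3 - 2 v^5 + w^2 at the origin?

Hessian at 0 has rank 1.

2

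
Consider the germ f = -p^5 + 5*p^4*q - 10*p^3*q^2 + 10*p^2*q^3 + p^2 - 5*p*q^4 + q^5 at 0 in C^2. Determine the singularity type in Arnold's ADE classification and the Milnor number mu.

Type A_4, Milnor number mu = 4.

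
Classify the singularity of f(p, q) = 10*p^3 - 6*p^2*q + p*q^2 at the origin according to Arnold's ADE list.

The Hessian of f at 0 has rank 0. Corank 2; j^3 = p*(10*p^2 - 6*p*q + q^2) splits into three distinct lines over C (the quadratic factor has nonzero discriminant), so D_4.

D_{4}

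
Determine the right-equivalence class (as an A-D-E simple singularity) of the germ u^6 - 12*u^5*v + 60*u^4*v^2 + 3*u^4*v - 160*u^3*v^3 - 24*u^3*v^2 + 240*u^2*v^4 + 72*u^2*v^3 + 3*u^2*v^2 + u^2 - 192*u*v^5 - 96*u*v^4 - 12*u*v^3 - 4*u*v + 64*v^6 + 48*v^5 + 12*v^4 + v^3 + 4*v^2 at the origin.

A2

The Hessian of f at 0 has rank 1. Corank 1: A-series; mu = 2 gives A_2.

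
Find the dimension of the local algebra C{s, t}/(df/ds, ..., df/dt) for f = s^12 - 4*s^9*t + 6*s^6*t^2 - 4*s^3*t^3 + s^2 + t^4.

3

The Hessian of f at 0 has rank 1. Corank 1: A-series; mu = 3 gives A_3.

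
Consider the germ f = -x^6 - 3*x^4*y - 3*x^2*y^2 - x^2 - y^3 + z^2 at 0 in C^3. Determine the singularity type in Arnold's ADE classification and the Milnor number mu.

The Hessian of f at 0 has rank 2. Corank 1: A-series; mu = 2 gives A_2.

Type A_2, Milnor number mu = 2.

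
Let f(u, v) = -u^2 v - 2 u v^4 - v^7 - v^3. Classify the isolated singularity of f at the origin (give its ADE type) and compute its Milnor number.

The Hessian of f at 0 has rank 0. Corank 2; j^3 = -v*(u^2 + v^2) splits into three distinct lines over C (the quadratic factor has nonzero discriminant), so D_4.

Type D_4, Milnor number mu = 4.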